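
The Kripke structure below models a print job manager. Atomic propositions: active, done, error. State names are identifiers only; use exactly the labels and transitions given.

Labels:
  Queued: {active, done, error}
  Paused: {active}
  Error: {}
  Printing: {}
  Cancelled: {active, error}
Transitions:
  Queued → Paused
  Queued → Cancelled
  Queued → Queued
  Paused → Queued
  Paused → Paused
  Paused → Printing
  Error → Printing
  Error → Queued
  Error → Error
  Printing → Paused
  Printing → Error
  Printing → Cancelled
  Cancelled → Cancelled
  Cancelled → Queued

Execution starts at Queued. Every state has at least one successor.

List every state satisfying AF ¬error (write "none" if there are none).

{Paused, Error, Printing}

States satisfying ¬error: {Paused, Error, Printing}.
States satisfying AF ¬error: {Paused, Error, Printing}.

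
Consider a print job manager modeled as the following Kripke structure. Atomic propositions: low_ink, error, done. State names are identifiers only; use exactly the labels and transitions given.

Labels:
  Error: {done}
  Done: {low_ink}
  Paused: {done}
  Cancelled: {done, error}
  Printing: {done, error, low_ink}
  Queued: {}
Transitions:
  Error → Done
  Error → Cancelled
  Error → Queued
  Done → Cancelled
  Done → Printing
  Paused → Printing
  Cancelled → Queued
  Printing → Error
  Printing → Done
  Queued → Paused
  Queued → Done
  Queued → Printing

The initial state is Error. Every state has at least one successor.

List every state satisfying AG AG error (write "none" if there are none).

States satisfying AG error: ∅.
States satisfying AG AG error: ∅.

none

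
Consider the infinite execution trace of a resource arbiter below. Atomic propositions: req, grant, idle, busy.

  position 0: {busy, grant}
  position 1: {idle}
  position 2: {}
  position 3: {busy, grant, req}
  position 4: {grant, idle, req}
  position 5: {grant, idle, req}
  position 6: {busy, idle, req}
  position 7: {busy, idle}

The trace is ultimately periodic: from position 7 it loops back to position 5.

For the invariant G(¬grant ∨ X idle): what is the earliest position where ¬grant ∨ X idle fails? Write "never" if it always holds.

never

¬grant ∨ X idle holds at every position 0..7, and those are all the positions the trace ever visits, so the invariant G(¬grant ∨ X idle) is never violated.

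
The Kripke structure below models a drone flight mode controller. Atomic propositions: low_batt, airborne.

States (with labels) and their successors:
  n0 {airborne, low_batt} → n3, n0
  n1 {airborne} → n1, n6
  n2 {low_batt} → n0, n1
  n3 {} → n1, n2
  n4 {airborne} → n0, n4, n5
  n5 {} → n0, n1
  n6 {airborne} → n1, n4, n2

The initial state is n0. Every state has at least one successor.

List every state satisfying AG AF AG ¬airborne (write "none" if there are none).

States satisfying AF AG ¬airborne: ∅.
States satisfying AG AF AG ¬airborne: ∅.

none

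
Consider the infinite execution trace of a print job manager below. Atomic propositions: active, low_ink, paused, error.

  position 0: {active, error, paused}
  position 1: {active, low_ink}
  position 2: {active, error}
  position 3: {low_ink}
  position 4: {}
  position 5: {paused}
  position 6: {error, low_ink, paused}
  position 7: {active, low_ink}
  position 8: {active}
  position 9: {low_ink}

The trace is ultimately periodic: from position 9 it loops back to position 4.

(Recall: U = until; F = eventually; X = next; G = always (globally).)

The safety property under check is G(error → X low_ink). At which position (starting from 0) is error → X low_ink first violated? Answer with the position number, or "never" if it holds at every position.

never

error → X low_ink holds at every position 0..9, and those are all the positions the trace ever visits, so the invariant G(error → X low_ink) is never violated.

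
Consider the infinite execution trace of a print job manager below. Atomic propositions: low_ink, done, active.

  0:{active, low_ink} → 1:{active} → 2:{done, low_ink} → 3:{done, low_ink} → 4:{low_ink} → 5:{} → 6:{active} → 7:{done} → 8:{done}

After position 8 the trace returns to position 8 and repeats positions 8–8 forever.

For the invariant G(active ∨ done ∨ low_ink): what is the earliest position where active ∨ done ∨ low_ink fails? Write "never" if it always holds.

Check active ∨ done ∨ low_ink at each position in order: 0 ✓, 1 ✓, 2 ✓, 3 ✓, 4 ✓.
At position 5 the labels are {}, so active ∨ done ∨ low_ink is false there. This is the first violation.

5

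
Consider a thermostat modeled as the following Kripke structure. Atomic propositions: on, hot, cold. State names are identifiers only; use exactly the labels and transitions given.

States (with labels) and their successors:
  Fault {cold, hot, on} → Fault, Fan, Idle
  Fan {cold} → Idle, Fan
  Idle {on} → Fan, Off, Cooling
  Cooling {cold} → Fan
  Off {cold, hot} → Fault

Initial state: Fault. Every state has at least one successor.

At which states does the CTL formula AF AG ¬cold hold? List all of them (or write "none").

States satisfying AG ¬cold: ∅.
States satisfying AF AG ¬cold: ∅.

none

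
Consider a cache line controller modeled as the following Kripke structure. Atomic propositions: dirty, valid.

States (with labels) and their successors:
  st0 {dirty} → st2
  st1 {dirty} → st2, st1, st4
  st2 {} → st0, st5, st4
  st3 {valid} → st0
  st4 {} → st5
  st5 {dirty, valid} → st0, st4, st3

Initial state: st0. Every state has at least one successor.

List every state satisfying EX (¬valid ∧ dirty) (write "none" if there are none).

{st1, st2, st3, st5}

States satisfying ¬valid ∧ dirty: {st0, st1}.
States satisfying EX (¬valid ∧ dirty): {st1, st2, st3, st5}.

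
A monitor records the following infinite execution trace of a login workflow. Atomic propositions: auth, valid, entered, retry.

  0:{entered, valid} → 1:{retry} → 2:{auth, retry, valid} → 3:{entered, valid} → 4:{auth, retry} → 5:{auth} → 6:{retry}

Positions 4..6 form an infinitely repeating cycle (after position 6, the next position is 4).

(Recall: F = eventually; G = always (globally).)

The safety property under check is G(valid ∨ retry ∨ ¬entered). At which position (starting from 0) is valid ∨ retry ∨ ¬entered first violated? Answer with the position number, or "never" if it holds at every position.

valid ∨ retry ∨ ¬entered holds at every position 0..6, and those are all the positions the trace ever visits, so the invariant G(valid ∨ retry ∨ ¬entered) is never violated.

never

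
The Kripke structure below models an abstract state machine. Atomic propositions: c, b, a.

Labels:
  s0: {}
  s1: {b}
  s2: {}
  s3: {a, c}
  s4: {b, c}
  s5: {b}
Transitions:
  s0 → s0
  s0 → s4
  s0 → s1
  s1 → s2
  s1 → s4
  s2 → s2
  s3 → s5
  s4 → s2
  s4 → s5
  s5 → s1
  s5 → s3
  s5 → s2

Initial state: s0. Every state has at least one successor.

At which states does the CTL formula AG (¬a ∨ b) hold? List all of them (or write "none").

States satisfying ¬a ∨ b: {s0, s1, s2, s4, s5}.
States satisfying AG (¬a ∨ b): {s2}.

{s2}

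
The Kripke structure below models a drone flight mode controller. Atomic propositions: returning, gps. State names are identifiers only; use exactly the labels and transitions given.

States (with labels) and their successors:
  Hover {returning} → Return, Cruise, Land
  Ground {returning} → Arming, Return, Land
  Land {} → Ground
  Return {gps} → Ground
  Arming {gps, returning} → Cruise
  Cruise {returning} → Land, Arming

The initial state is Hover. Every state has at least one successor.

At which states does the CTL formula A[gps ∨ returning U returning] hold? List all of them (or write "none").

States satisfying gps ∨ returning: {Hover, Ground, Return, Arming, Cruise}.
States satisfying returning: {Hover, Ground, Arming, Cruise}.
States satisfying A[gps ∨ returning U returning]: {Hover, Ground, Return, Arming, Cruise}.

{Hover, Ground, Return, Arming, Cruise}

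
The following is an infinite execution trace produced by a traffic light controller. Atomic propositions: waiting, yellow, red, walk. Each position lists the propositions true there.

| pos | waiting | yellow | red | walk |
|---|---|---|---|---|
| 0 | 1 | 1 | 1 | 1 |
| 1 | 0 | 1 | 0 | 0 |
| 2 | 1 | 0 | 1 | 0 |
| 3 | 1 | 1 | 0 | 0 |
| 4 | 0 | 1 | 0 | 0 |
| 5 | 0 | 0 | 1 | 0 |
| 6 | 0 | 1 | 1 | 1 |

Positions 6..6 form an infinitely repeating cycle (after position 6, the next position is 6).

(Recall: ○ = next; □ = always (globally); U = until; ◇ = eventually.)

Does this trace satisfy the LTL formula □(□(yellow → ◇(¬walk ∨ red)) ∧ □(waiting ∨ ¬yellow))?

□(yellow → ◇(¬walk ∨ red)) ∧ □(waiting ∨ ¬yellow) must hold at every position from 0 onward. It fails at position 0, so □(□(yellow → ◇(¬walk ∨ red)) ∧ □(waiting ∨ ¬yellow)) is false.

No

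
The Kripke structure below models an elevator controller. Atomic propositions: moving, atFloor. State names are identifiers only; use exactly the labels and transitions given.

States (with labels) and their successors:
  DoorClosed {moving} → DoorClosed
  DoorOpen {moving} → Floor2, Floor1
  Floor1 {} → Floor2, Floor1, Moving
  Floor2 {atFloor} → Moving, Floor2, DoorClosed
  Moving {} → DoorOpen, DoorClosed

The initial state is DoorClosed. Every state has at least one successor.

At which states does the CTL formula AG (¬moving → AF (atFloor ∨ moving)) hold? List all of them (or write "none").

States satisfying ¬moving → AF (atFloor ∨ moving): {DoorClosed, DoorOpen, Floor2, Moving}.
States satisfying AG (¬moving → AF (atFloor ∨ moving)): {DoorClosed}.

{DoorClosed}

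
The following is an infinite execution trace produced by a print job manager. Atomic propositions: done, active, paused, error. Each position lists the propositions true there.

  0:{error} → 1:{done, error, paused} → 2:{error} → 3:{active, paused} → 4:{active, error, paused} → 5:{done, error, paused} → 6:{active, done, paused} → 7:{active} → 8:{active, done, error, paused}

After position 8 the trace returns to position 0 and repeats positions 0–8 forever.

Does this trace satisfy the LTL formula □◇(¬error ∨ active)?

◇(¬error ∨ active) holds at every position 0..8, and those are all positions ever visited, so □◇(¬error ∨ active) holds.

Holds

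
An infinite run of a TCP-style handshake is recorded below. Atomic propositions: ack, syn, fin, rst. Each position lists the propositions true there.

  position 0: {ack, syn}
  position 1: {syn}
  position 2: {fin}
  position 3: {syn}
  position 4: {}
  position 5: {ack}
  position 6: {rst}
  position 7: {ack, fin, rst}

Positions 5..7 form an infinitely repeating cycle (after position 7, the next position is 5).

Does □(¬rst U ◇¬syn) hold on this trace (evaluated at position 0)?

Holds

¬rst U ◇¬syn holds at every position 0..7, and those are all positions ever visited, so □(¬rst U ◇¬syn) holds.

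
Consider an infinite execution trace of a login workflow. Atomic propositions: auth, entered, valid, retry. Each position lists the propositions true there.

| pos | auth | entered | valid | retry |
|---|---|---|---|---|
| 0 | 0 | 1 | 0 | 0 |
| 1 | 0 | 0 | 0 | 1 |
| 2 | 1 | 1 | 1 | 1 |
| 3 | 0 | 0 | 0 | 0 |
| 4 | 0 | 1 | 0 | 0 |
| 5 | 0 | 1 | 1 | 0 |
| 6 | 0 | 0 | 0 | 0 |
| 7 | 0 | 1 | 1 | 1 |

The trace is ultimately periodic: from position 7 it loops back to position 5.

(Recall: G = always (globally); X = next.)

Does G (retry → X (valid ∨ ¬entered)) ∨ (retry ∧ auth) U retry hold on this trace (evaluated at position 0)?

Holds

retry → X (valid ∨ ¬entered) holds at every position 0..7, and those are all positions ever visited, so G (retry → X (valid ∨ ¬entered)) holds.
Positions where retry holds: 1, 2, 7.
Check X (valid ∨ ¬entered) at each: 1→ok, 2→ok, 7→ok.
Walking from position 0: at position 0, retry has not yet held and retry ∧ auth fails, so (retry ∧ auth) U retry is false.
At position 0: G (retry → X (valid ∨ ¬entered)) is true; (retry ∧ auth) U retry is false; so G (retry → X (valid ∨ ¬entered)) ∨ (retry ∧ auth) U retry is true.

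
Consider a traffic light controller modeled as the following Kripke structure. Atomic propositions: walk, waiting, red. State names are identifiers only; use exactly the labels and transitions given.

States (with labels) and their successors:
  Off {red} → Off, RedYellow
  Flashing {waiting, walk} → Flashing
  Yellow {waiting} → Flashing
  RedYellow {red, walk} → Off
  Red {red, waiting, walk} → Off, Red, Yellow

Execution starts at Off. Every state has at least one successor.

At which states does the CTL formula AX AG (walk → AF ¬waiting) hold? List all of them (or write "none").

{Off, RedYellow}

States satisfying AG (walk → AF ¬waiting): {Off, RedYellow}.
States satisfying AX AG (walk → AF ¬waiting): {Off, RedYellow}.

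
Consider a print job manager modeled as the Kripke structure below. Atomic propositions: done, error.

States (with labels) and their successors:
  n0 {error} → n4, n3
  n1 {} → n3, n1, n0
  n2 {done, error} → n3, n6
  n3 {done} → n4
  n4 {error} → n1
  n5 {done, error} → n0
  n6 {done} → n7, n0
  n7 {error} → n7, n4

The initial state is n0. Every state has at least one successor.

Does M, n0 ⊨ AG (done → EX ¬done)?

States satisfying done → EX ¬done: {n0, n1, n3, n4, n5, n6, n7}.
States satisfying AG (done → EX ¬done): {n0, n1, n3, n4, n5, n6, n7}.
Every state reachable from n0 satisfies done → EX ¬done.
n0 ∈ Sat(AG (done → EX ¬done)).

Yes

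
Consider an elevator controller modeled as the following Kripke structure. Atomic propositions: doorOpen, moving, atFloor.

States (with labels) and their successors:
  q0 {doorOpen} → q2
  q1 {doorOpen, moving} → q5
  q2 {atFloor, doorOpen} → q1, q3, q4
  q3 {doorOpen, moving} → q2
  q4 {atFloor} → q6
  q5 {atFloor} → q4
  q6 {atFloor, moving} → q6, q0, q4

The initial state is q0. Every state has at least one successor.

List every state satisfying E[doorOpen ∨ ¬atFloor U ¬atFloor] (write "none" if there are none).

States satisfying doorOpen ∨ ¬atFloor: {q0, q1, q2, q3}.
States satisfying ¬atFloor: {q0, q1, q3}.
States satisfying E[doorOpen ∨ ¬atFloor U ¬atFloor]: {q0, q1, q2, q3}.

{q0, q1, q2, q3}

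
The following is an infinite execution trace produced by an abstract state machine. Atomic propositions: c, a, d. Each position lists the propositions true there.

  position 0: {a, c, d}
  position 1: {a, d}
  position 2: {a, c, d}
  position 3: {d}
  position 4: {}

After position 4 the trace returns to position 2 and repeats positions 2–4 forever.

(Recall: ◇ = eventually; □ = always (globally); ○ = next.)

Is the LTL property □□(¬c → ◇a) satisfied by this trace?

Yes

□(¬c → ◇a) holds at every position 0..4, and those are all positions ever visited, so □□(¬c → ◇a) holds.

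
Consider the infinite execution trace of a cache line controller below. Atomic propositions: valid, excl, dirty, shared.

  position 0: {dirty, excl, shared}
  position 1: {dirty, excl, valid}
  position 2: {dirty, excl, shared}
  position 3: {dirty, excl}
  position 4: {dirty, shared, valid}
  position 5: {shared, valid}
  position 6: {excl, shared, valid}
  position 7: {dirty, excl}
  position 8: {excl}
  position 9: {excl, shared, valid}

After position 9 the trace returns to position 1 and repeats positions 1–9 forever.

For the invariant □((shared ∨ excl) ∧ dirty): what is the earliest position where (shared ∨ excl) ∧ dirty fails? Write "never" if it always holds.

Check (shared ∨ excl) ∧ dirty at each position in order: 0 ✓, 1 ✓, 2 ✓, 3 ✓, 4 ✓.
At position 5 the labels are {shared, valid}, so (shared ∨ excl) ∧ dirty is false there. This is the first violation.

5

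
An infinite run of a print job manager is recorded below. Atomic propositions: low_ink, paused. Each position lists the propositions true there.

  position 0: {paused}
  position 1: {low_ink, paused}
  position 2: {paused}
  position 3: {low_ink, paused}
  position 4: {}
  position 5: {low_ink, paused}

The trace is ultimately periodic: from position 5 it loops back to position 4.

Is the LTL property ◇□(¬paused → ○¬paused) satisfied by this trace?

□(¬paused → ○¬paused) is false at every position 0..5, so it never becomes true and ◇□(¬paused → ○¬paused) fails.

No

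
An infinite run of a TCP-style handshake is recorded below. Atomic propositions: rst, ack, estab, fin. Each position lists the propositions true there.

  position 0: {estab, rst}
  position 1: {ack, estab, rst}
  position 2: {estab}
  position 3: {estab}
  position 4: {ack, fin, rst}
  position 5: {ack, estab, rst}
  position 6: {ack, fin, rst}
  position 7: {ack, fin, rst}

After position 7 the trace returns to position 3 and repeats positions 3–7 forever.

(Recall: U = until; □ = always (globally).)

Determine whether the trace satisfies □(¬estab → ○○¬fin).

¬estab → ○○¬fin must hold at every position from 0 onward. It fails at position 4, so □(¬estab → ○○¬fin) is false.
Positions where ¬estab holds: 4, 6, 7.
Check ○○¬fin at each: 4→fails, 6→ok, 7→fails.

Does not hold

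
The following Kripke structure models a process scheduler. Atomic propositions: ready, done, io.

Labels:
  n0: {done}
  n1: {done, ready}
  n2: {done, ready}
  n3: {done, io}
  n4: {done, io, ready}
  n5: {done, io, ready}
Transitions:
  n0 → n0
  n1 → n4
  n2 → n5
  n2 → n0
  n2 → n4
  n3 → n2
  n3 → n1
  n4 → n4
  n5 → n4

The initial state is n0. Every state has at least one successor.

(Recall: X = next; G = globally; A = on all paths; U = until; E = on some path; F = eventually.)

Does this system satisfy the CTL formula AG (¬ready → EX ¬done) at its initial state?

States satisfying ¬ready → EX ¬done: {n1, n2, n4, n5}.
States satisfying AG (¬ready → EX ¬done): {n1, n4, n5}.
n0 is reachable from n0 and violates ¬ready → EX ¬done, so AG fails at n0.
n0 ∉ Sat(AG (¬ready → EX ¬done)).

Violated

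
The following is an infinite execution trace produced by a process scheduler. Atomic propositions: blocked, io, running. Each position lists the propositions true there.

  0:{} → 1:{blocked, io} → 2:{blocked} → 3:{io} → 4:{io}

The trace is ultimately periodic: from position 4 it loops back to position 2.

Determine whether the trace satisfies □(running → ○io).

Holds

running → ○io holds at every position 0..4, and those are all positions ever visited, so □(running → ○io) holds.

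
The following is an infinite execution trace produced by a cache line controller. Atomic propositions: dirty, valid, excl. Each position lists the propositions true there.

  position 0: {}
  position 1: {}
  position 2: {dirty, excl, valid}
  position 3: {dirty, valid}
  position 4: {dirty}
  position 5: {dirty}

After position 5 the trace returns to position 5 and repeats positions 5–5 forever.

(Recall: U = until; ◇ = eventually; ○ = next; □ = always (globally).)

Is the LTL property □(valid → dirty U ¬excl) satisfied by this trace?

Holds

valid → dirty U ¬excl holds at every position 0..5, and those are all positions ever visited, so □(valid → dirty U ¬excl) holds.
Positions where valid holds: 2, 3.
Check dirty U ¬excl at each: 2→ok, 3→ok.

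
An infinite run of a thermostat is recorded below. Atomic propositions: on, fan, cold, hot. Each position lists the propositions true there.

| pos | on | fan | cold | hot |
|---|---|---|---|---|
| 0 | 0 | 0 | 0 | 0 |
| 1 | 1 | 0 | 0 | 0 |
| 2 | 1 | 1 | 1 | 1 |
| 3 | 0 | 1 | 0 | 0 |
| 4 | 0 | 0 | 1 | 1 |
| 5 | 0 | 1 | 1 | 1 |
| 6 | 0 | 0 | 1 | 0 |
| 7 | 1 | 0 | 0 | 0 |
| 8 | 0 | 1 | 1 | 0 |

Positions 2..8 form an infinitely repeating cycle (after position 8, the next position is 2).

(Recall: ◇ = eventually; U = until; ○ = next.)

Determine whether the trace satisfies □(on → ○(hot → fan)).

on → ○(hot → fan) holds at every position 0..8, and those are all positions ever visited, so □(on → ○(hot → fan)) holds.
Positions where on holds: 1, 2, 7.
Check ○(hot → fan) at each: 1→ok, 2→ok, 7→ok.

Holds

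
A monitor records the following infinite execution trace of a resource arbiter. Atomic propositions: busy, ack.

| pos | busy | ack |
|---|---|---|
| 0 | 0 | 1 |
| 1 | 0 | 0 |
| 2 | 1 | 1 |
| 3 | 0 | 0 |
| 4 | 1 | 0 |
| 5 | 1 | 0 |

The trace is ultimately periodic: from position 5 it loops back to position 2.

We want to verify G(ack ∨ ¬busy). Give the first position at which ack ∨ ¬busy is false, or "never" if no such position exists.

Check ack ∨ ¬busy at each position in order: 0 ✓, 1 ✓, 2 ✓, 3 ✓.
At position 4 the labels are {busy}, so ack ∨ ¬busy is false there. This is the first violation.

4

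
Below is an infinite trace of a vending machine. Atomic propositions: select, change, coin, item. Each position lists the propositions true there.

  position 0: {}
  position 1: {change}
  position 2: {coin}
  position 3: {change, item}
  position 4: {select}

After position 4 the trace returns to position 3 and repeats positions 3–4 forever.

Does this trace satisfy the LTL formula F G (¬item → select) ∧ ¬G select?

G (¬item → select) holds at position 3, which is reachable from 0, so F G (¬item → select) holds.
At position 0: F G (¬item → select) is true; ¬G select is true; so F G (¬item → select) ∧ ¬G select is true.

Holds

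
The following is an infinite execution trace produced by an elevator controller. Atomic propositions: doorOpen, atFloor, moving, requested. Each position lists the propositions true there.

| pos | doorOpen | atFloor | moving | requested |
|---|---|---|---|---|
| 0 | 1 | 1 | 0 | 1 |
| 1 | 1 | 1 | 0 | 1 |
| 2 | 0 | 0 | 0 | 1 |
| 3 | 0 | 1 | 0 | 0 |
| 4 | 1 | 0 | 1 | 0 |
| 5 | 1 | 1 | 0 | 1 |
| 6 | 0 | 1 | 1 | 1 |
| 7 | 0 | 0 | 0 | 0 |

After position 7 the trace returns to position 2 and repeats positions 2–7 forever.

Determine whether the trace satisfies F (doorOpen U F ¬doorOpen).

Satisfied

doorOpen U F ¬doorOpen holds at position 0, which is reachable from 0, so F (doorOpen U F ¬doorOpen) holds.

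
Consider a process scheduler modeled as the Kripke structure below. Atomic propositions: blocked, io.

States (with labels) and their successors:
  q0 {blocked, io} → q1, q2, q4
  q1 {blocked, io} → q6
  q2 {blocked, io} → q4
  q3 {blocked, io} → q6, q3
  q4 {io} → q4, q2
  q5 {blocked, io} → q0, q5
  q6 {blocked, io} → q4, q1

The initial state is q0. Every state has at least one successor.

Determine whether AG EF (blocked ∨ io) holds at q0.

Holds

States satisfying EF (blocked ∨ io): {q0, q1, q2, q3, q4, q5, q6}.
States satisfying AG EF (blocked ∨ io): {q0, q1, q2, q3, q4, q5, q6}.
Every state reachable from q0 satisfies EF (blocked ∨ io).
q0 ∈ Sat(AG EF (blocked ∨ io)).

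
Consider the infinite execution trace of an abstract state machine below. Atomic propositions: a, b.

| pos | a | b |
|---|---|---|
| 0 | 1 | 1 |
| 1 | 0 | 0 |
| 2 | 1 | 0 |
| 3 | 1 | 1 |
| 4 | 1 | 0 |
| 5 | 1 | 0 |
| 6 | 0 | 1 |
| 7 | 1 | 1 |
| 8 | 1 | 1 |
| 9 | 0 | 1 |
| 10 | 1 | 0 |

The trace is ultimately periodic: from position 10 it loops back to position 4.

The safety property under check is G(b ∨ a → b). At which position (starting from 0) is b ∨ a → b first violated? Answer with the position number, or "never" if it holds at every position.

Check b ∨ a → b at each position in order: 0 ✓, 1 ✓.
At position 2 the labels are {a}, so b ∨ a → b is false there. This is the first violation.

2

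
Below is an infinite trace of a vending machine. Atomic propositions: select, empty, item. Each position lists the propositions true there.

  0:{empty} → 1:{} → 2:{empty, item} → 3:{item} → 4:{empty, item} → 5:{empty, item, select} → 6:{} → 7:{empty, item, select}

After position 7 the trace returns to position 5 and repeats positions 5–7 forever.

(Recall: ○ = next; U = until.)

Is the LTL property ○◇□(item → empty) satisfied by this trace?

Yes

The position after 0 is 1; ◇□(item → empty) is true there.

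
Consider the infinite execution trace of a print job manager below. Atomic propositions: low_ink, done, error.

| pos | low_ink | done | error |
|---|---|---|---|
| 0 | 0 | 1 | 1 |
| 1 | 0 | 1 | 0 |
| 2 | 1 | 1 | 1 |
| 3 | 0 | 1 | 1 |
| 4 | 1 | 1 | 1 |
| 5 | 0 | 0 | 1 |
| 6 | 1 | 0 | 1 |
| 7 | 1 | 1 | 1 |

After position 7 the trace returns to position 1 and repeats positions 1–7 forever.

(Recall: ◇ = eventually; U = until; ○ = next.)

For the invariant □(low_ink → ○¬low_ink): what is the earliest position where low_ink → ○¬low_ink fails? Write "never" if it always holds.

Check low_ink → ○¬low_ink at each position in order: 0 ✓, 1 ✓, 2 ✓, 3 ✓, 4 ✓, 5 ✓.
At position 6 the labels are {error, low_ink} and the next position 7 has {done, error, low_ink}, so low_ink → ○¬low_ink is false there. This is the first violation.

6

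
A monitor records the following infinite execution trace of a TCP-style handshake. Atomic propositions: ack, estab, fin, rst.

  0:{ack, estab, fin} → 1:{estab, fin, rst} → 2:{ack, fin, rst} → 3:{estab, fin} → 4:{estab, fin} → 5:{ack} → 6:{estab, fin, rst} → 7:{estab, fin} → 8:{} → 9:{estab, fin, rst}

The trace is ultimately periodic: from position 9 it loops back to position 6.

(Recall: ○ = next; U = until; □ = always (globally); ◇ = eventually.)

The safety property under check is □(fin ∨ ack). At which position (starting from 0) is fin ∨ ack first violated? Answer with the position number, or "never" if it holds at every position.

8

Check fin ∨ ack at each position in order: 0 ✓, 1 ✓, 2 ✓, 3 ✓, 4 ✓, 5 ✓, 6 ✓, 7 ✓.
At position 8 the labels are {}, so fin ∨ ack is false there. This is the first violation.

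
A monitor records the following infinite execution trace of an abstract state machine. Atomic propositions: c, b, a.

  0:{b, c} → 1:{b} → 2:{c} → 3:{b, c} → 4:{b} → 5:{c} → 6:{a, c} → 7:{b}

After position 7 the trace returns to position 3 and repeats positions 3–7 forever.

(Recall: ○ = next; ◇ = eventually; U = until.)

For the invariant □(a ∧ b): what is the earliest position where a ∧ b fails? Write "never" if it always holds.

At position 0 the labels are {b, c}, so a ∧ b is false there. This is the first violation.

0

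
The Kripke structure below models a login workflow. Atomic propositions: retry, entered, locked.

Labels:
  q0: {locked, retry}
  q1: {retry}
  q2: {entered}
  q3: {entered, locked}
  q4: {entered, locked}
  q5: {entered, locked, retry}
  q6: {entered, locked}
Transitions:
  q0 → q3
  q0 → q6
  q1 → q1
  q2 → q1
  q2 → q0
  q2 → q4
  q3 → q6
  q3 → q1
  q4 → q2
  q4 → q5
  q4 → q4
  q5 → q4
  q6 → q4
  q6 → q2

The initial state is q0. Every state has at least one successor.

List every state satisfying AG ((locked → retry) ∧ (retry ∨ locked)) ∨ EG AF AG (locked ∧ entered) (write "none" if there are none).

{q1}

States satisfying (locked → retry) ∧ (retry ∨ locked): {q0, q1, q5}.
States satisfying AG ((locked → retry) ∧ (retry ∨ locked)): {q1}.
States satisfying AF AG (locked ∧ entered): ∅.
States satisfying EG AF AG (locked ∧ entered): ∅.
States satisfying AG ((locked → retry) ∧ (retry ∨ locked)) ∨ EG AF AG (locked ∧ entered): {q1}.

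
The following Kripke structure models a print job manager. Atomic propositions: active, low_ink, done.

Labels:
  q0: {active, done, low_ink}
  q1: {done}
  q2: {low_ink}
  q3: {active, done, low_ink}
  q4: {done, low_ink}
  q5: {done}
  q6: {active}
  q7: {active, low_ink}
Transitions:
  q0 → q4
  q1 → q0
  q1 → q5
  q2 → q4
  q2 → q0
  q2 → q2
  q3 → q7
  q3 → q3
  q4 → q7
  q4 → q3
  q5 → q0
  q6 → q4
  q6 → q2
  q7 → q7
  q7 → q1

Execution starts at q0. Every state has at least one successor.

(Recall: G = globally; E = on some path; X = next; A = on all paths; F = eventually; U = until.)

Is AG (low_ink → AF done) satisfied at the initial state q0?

States satisfying low_ink → AF done: {q0, q1, q3, q4, q5, q6}.
States satisfying AG (low_ink → AF done): ∅.
q7 is reachable from q0 and violates low_ink → AF done, so AG fails at q0.
q0 ∉ Sat(AG (low_ink → AF done)).

No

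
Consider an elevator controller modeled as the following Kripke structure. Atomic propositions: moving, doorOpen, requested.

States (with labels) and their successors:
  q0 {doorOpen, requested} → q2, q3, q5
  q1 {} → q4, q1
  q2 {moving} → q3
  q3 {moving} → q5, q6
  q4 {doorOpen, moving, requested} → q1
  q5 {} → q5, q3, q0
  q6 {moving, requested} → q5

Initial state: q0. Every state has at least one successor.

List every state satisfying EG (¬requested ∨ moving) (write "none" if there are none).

{q1, q2, q3, q4, q5, q6}

States satisfying ¬requested ∨ moving: {q1, q2, q3, q4, q5, q6}.
States satisfying EG (¬requested ∨ moving): {q1, q2, q3, q4, q5, q6}.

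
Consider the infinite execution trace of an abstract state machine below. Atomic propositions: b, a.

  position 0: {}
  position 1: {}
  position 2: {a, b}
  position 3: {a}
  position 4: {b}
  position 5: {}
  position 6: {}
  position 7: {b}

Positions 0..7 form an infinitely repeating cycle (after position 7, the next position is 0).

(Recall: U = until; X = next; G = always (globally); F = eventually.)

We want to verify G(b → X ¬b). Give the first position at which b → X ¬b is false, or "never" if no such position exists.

never

b → X ¬b holds at every position 0..7, and those are all the positions the trace ever visits, so the invariant G(b → X ¬b) is never violated.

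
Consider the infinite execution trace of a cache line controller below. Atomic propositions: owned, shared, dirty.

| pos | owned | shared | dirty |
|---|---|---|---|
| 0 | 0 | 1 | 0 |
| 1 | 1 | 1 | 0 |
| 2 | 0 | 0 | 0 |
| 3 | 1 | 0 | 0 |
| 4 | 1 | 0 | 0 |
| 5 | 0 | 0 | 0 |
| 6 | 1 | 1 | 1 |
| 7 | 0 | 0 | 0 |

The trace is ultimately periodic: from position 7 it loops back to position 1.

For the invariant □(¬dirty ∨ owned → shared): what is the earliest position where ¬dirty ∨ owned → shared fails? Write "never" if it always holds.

Check ¬dirty ∨ owned → shared at each position in order: 0 ✓, 1 ✓.
At position 2 the labels are {}, so ¬dirty ∨ owned → shared is false there. This is the first violation.

2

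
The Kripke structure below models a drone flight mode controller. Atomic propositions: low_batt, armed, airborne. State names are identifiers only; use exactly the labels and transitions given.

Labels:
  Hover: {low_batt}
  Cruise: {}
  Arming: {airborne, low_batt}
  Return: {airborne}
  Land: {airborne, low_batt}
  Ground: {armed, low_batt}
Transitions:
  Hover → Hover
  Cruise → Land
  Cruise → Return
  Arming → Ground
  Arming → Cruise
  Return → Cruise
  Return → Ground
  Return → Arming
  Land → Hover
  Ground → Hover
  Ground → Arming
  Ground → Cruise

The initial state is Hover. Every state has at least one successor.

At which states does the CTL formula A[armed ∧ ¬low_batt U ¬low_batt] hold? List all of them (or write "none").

{Cruise, Return}

States satisfying armed ∧ ¬low_batt: ∅.
States satisfying ¬low_batt: {Cruise, Return}.
States satisfying A[armed ∧ ¬low_batt U ¬low_batt]: {Cruise, Return}.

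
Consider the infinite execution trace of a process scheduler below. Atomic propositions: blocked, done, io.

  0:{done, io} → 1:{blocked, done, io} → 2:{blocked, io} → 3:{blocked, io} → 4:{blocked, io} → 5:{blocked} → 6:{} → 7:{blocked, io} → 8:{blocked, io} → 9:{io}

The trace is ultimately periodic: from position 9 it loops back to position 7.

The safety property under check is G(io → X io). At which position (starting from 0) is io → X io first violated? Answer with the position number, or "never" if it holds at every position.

4

Check io → X io at each position in order: 0 ✓, 1 ✓, 2 ✓, 3 ✓.
At position 4 the labels are {blocked, io} and the next position 5 has {blocked}, so io → X io is false there. This is the first violation.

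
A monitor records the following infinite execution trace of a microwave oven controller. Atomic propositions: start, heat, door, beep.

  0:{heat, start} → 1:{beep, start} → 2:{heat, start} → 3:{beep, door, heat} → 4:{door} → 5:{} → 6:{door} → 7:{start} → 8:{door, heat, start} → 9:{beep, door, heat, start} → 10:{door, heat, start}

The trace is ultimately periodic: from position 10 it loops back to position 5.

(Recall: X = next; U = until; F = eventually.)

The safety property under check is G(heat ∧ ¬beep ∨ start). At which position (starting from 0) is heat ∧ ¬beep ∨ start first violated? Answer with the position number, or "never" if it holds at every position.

Check heat ∧ ¬beep ∨ start at each position in order: 0 ✓, 1 ✓, 2 ✓.
At position 3 the labels are {beep, door, heat}, so heat ∧ ¬beep ∨ start is false there. This is the first violation.

3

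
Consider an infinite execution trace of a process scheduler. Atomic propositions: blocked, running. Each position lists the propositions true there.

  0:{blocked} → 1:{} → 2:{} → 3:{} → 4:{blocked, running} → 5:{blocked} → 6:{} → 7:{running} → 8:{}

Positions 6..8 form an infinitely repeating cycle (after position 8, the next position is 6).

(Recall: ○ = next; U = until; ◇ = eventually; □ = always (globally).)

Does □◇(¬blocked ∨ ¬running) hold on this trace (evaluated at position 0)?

◇(¬blocked ∨ ¬running) holds at every position 0..8, and those are all positions ever visited, so □◇(¬blocked ∨ ¬running) holds.

Yes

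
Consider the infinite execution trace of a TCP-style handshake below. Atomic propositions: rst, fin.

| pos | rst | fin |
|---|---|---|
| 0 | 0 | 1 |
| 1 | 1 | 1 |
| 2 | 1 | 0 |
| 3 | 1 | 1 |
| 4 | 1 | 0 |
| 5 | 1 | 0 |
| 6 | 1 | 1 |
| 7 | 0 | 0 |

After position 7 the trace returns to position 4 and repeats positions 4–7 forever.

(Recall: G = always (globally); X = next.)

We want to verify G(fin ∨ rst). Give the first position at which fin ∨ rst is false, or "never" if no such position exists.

7

Check fin ∨ rst at each position in order: 0 ✓, 1 ✓, 2 ✓, 3 ✓, 4 ✓, 5 ✓, 6 ✓.
At position 7 the labels are {}, so fin ∨ rst is false there. This is the first violation.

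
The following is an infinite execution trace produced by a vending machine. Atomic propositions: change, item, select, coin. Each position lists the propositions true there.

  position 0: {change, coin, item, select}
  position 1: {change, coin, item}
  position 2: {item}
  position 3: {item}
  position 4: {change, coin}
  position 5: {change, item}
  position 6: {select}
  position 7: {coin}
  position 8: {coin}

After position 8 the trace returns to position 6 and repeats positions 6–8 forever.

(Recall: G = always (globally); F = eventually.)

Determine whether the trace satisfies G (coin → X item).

No

coin → X item must hold at every position from 0 onward. It fails at position 7, so G (coin → X item) is false.
Positions where coin holds: 0, 1, 4, 7, 8.
Check X item at each: 0→ok, 1→ok, 4→ok, 7→fails, 8→fails.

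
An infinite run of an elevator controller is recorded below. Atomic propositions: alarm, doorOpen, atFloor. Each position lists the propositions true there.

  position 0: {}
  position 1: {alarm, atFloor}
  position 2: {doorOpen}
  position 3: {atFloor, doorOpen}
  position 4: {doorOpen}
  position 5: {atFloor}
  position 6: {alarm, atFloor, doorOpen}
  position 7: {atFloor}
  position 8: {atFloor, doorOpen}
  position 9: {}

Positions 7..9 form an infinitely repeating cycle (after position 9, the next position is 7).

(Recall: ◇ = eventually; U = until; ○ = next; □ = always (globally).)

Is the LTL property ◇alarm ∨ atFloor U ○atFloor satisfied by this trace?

Holds

alarm holds at position 1, which is reachable from 0, so ◇alarm holds.
Walking from position 0: ○atFloor first holds at position 0, and atFloor holds at every earlier position along the way, so atFloor U ○atFloor holds.
At position 0: ◇alarm is true; atFloor U ○atFloor is true; so ◇alarm ∨ atFloor U ○atFloor is true.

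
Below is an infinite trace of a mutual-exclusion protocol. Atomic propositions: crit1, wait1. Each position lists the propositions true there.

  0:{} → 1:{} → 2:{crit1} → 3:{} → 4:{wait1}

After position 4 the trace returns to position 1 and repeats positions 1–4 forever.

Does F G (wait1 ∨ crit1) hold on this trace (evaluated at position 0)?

No

G (wait1 ∨ crit1) is false at every position 0..4, so it never becomes true and F G (wait1 ∨ crit1) fails.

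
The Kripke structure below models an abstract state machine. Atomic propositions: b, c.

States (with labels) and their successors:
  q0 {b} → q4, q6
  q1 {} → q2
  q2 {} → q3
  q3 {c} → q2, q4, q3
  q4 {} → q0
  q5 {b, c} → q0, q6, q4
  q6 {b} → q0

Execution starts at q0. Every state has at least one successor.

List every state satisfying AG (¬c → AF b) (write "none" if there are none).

{q0, q4, q5, q6}

States satisfying ¬c → AF b: {q0, q3, q4, q5, q6}.
States satisfying AG (¬c → AF b): {q0, q4, q5, q6}.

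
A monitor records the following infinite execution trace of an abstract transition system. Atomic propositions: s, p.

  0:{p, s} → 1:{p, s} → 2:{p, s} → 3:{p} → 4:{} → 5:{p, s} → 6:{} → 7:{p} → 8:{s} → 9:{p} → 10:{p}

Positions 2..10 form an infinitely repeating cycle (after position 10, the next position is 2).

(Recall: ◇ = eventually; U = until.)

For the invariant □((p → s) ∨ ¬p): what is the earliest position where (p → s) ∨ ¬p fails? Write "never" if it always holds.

3

Check (p → s) ∨ ¬p at each position in order: 0 ✓, 1 ✓, 2 ✓.
At position 3 the labels are {p}, so (p → s) ∨ ¬p is false there. This is the first violation.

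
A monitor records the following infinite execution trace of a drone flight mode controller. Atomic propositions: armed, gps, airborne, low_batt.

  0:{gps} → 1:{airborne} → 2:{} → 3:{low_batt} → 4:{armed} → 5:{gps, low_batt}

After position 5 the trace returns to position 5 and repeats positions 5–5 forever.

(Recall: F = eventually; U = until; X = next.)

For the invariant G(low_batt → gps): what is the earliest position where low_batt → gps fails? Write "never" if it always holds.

3

Check low_batt → gps at each position in order: 0 ✓, 1 ✓, 2 ✓.
At position 3 the labels are {low_batt}, so low_batt → gps is false there. This is the first violation.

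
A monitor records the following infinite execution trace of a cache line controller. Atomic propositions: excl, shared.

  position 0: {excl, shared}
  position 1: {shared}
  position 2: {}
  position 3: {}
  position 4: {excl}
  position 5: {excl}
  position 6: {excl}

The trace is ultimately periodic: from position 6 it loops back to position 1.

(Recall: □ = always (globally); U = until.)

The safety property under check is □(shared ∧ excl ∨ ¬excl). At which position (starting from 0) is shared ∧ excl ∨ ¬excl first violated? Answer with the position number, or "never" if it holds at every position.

4

Check shared ∧ excl ∨ ¬excl at each position in order: 0 ✓, 1 ✓, 2 ✓, 3 ✓.
At position 4 the labels are {excl}, so shared ∧ excl ∨ ¬excl is false there. This is the first violation.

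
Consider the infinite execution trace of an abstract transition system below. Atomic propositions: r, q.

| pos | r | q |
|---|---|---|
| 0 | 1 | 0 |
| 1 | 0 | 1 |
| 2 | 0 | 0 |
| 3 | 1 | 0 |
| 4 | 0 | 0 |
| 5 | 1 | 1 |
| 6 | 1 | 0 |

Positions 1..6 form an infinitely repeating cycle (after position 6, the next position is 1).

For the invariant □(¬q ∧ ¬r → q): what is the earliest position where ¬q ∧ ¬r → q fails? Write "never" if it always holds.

2

Check ¬q ∧ ¬r → q at each position in order: 0 ✓, 1 ✓.
At position 2 the labels are {}, so ¬q ∧ ¬r → q is false there. This is the first violation.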